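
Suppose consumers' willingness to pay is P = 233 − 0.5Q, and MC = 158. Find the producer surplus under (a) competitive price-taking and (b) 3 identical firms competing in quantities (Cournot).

Competition: PS = 0; Cournot: PS = 2109.375

Competitive firms price at marginal cost: P = 158, giving Q = 150.
PS = (158 − 158)·150 = 0.
In a 3-firm Cournot equilibrium, symmetry and the first-order condition give q = (233 − 158)/(2) = 37.5. So Q = 112.5 and P = 176.75.
PS = (176.75 − 158)·112.5 = 2109.375.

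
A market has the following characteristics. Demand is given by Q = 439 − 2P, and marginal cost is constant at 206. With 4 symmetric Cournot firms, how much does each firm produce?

q_i = 5.4

Inverting demand: P = 219.5 − 0.5Q.
In a 4-firm Cournot equilibrium, symmetry and the first-order condition give q = (219.5 − 206)/(2.5) = 5.4. So Q = 21.6 and P = 208.7.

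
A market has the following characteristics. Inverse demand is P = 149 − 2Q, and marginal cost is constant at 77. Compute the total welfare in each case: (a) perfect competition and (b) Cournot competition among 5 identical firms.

Competition: TS = 1296; Cournot: TS = 1260

Perfect competition: P = MC = 77, so 149 − 2Q = 77 and Q = 36.
CS = ½·(149 − 77)·36 = 1296; PS = (77 − 77)·36 = 0; TS = 1296.
With 5 symmetric Cournot firms, each firm's FOC gives 149 − 12q = 77, so q = 6, Q = 5·6 = 30, and P = 89.
CS = ½·(149 − 89)·30 = 900; PS = (89 − 77)·30 = 360; TS = 1260.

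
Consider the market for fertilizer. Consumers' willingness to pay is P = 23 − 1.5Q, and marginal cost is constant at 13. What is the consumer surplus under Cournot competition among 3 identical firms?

CS = 18.75

In a 3-firm Cournot equilibrium, symmetry and the first-order condition give q = (23 − 13)/(6) = 5/3. So Q = 5 and P = 15.5.
CS = ½·(23 − 15.5)·5 = 18.75.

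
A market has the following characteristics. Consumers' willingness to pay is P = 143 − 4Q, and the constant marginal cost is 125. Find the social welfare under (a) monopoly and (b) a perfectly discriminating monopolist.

Monopoly: TS = 30.375; Perfect PD: TS = 40.5

A monopolist chooses Q where MR = MC. MR = 143 − 8Q; setting this equal to 125 gives Q = 2.25 and P = 134.
CS = ½·(143 − 134)·2.25 = 10.125; PS = (134 − 125)·2.25 = 20.25; TS = 30.375.
Under first-degree price discrimination the firm charges each unit its demand price and produces up to where P = MC, i.e. Q = 4.5. Consumer surplus is zero; producer surplus equals total surplus.
TS = 40.5 (equal to competitive TS).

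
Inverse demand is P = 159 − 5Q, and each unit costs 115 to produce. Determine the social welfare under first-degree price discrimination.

TS = 193.6

With perfect price discrimination, output is the efficient level Q = 8.8 (where demand meets MC), but every buyer pays their willingness to pay: CS = 0 and PS = total surplus.
TS = 193.6 (equal to competitive TS).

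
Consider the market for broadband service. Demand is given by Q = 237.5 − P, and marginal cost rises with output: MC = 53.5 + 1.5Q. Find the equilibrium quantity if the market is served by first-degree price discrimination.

Q = 73.6

Inverting demand: P = 237.5 − Q.
A perfectly discriminating monopolist sells every unit with P(Q) ≥ MC(Q), so output equals the competitive quantity Q = 73.6. Each buyer pays their reservation price, so CS = 0 and the firm captures all surplus.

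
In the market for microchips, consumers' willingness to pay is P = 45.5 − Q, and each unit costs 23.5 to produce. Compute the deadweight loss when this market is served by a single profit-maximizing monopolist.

Competitive firms price at marginal cost: P = 23.5, giving Q = 22.
Monopoly sets MR = MC: 45.5 − 2Q = 23.5 ⇒ Q = 11, P = 45.5 − 11 = 34.5.
DWL is the triangle between Q = 11 and Q = 22: ½·(22 − 11)·(34.5 − 23.5) = 60.5.

DWL = 60.5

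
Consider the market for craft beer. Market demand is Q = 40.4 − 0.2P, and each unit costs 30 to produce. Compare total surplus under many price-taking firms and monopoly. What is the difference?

Inverting demand: P = 202 − 5Q.
Perfect competition: P = MC = 30, so 202 − 5Q = 30 and Q = 34.4.
CS = ½·(202 − 30)·34.4 = 2958.4; PS = (30 − 30)·34.4 = 0; TS = 2958.4.
The monopolist equates marginal revenue to marginal cost: 202 − 10Q = 30, so Q = 17.2. From demand, P = 116.
CS = ½·(202 − 116)·17.2 = 739.6; PS = (116 − 30)·17.2 = 1479.2; TS = 2218.8.
Change in total surplus: 2218.8 − 2958.4 = −739.6.

TS falls by 739.6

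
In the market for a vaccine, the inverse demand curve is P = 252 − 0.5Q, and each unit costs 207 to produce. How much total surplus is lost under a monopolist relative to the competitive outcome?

DWL = 506.25

Competitive firms price at marginal cost: P = 207, giving Q = 90.
Monopoly sets MR = MC: 252 − Q = 207 ⇒ Q = 45, P = 252 − 0.5·45 = 229.5.
DWL is the triangle between Q = 45 and Q = 90: ½·(90 − 45)·(229.5 − 207) = 506.25.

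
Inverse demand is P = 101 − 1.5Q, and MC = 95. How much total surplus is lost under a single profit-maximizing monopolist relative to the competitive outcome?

DWL = 3

Under competition P = MC = 95, so Q = (101 − 95)/1.5 = 4.
The monopolist equates marginal revenue to marginal cost: 101 − 3Q = 95, so Q = 2. From demand, P = 98.
DWL is the triangle between Q = 2 and Q = 4: ½·(4 − 2)·(98 − 95) = 3.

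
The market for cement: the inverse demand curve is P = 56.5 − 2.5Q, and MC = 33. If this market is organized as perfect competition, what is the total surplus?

TS = 110.45

Perfect competition: P = MC = 33, so 56.5 − 2.5Q = 33 and Q = 9.4.
CS = ½·(56.5 − 33)·9.4 = 110.45; PS = (33 − 33)·9.4 = 0; TS = 110.45.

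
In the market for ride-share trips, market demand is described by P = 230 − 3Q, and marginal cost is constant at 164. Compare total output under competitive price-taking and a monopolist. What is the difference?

Total output falls by 11

Under competition P = MC = 164, so Q = (230 − 164)/3 = 22.
The monopolist equates marginal revenue to marginal cost: 230 − 6Q = 164, so Q = 11. From demand, P = 197.
Change in total output: 11 − 22 = −11.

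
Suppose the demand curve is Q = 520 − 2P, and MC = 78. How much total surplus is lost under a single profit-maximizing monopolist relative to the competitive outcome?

DWL = 8281

Inverting demand: P = 260 − 0.5Q.
Under competition P = MC = 78, so Q = (260 − 78)/0.5 = 364.
Monopoly sets MR = MC: 260 − Q = 78 ⇒ Q = 182, P = 260 − 0.5·182 = 169.
DWL is the triangle between Q = 182 and Q = 364: ½·(364 − 182)·(169 − 78) = 8281.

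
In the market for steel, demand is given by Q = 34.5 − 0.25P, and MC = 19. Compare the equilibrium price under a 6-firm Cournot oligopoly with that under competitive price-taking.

Cournot: P = 36; Competition: P = 19

Inverting demand: P = 138 − 4Q.
With 6 symmetric Cournot firms, each firm's FOC gives 138 − 28q = 19, so q = 4.25, Q = 6·4.25 = 25.5, and P = 36.
Competitive firms price at marginal cost: P = 19, giving Q = 29.75.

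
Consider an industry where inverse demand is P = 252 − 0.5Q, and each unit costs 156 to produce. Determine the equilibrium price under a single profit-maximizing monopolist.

Monopoly sets MR = MC: 252 − Q = 156 ⇒ Q = 96, P = 252 − 0.5·96 = 204.

P = 204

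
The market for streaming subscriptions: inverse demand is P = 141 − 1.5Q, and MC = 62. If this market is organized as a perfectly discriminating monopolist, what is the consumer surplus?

CS = 0

A perfectly discriminating monopolist sells every unit with P(Q) ≥ MC(Q), so output equals the competitive quantity Q = 158/3. Each buyer pays their reservation price, so CS = 0 and the firm captures all surplus.
CS = 0.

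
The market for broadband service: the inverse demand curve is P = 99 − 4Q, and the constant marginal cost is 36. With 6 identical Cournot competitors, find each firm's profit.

With 6 symmetric Cournot firms, each firm's FOC gives 99 − 28q = 36, so q = 2.25, Q = 6·2.25 = 13.5, and P = 45.
Each firm's profit = (45 − 36)·2.25 = 20.25.

π_i = 20.25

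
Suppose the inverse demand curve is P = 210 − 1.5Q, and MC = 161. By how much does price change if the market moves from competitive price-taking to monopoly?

P rises by 24.5

Under competition P = MC = 161, so Q = (210 − 161)/1.5 = 98/3.
The monopolist equates marginal revenue to marginal cost: 210 − 3Q = 161, so Q = 49/3. From demand, P = 185.5.
Change in price: 185.5 − 161 = 24.5.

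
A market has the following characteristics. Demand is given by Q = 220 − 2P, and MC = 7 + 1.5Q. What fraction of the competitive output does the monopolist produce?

Q_m/Q_c = 0.8

Inverting demand: P = 110 − 0.5Q.
The monopolist equates marginal revenue to marginal cost: 110 − Q = 7 + 1.5Q, so Q = 41.2. From demand, P = 89.4.
Under competition P = MC: 110 − 0.5Q = 7 + 1.5Q ⇒ Q = 51.5, P = 84.25.
Ratio Q_m/Q_c = 41.2/51.5 = 0.8.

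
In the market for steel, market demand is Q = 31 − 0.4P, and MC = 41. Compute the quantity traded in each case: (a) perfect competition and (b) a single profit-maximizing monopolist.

Inverting demand: P = 77.5 − 2.5Q.
Competitive firms price at marginal cost: P = 41, giving Q = 14.6.
A monopolist chooses Q where MR = MC. MR = 77.5 − 5Q; setting this equal to 41 gives Q = 7.3 and P = 59.25.

Competition: Q = 14.6; Monopoly: Q = 7.3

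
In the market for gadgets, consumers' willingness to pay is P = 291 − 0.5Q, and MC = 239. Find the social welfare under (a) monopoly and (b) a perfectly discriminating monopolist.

Monopoly: TS = 2028; Perfect PD: TS = 2704

The monopolist equates marginal revenue to marginal cost: 291 − Q = 239, so Q = 52. From demand, P = 265.
CS = ½·(291 − 265)·52 = 676; PS = (265 − 239)·52 = 1352; TS = 2028.
A perfectly discriminating monopolist sells every unit with P(Q) ≥ MC(Q), so output equals the competitive quantity Q = 104. Each buyer pays their reservation price, so CS = 0 and the firm captures all surplus.
TS = 2704 (equal to competitive TS).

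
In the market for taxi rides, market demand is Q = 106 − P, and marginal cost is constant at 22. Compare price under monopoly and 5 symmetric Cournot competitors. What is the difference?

Price falls by 28

Inverting demand: P = 106 − Q.
Monopoly sets MR = MC: 106 − 2Q = 22 ⇒ Q = 42, P = 106 − 42 = 64.
With 5 symmetric Cournot firms, each firm's FOC gives 106 − 6q = 22, so q = 14, Q = 5·14 = 70, and P = 36.
Change in price: 36 − 64 = −28.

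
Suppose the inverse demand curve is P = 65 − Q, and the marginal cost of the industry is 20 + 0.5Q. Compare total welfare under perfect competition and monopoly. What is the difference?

Total welfare falls by 108

Under competition P = MC: 65 − Q = 20 + 0.5Q ⇒ Q = 30, P = 35.
CS = ½·(65 − 35)·30 = 450; PS = (35·30 − 20·30 − ½·0.5·30²) = 225; TS = 675.
A monopolist chooses Q where MR = MC. MR = 65 − 2Q; setting this equal to 20 + 0.5Q gives Q = 18 and P = 47.
CS = ½·(65 − 47)·18 = 162; PS = (47·18 − 20·18 − ½·0.5·18²) = 405; TS = 567.
Change in total welfare: 567 − 675 = −108.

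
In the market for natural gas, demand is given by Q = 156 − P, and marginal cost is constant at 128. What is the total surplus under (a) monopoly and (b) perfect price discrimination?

Inverting demand: P = 156 − Q.
Monopoly sets MR = MC: 156 − 2Q = 128 ⇒ Q = 14, P = 156 − 14 = 142.
CS = ½·(156 − 142)·14 = 98; PS = (142 − 128)·14 = 196; TS = 294.
Under first-degree price discrimination the firm charges each unit its demand price and produces up to where P = MC, i.e. Q = 28. Consumer surplus is zero; producer surplus equals total surplus.
TS = 392 (equal to competitive TS).

Monopoly: TS = 294; Perfect PD: TS = 392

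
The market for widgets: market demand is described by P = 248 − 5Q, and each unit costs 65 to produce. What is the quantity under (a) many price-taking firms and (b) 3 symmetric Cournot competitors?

Competitive firms price at marginal cost: P = 65, giving Q = 36.6.
Cournot with 3 identical firms: the symmetric best-response condition is 248 − 20q = 65. Each firm produces q = 9.15, total output Q = 27.45, price P = 110.75.

Competition: Q = 36.6; Cournot: Q = 27.45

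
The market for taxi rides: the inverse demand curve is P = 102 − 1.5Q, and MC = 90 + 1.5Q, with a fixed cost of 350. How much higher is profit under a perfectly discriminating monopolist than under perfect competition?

π rises by 12

Competitive equilibrium sets price equal to marginal cost: 102 − 1.5Q = 90 + 1.5Q, so Q = 4 and P = 96.
Profit = 96·4 − (90·4 + ½·1.5·4²) − 350 = −338.
Under first-degree price discrimination the firm charges each unit its demand price and produces up to where P = MC, i.e. Q = 4. Consumer surplus is zero; producer surplus equals total surplus.
PS equals the full surplus area, 24. Profit = 24 − 350 = −326.
Change in profit: −326 − −338 = 12.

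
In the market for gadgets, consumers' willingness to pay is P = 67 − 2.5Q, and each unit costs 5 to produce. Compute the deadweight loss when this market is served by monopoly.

DWL = 192.2

Under competition P = MC = 5, so Q = (67 − 5)/2.5 = 24.8.
The monopolist equates marginal revenue to marginal cost: 67 − 5Q = 5, so Q = 12.4. From demand, P = 36.
DWL is the triangle between Q = 12.4 and Q = 24.8: ½·(24.8 − 12.4)·(36 − 5) = 192.2.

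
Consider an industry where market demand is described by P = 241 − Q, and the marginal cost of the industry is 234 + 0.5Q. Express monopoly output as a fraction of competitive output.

Monopoly sets MR = MC: 241 − 2Q = 234 + 0.5Q ⇒ Q = 2.8, P = 241 − 2.8 = 238.2.
Competitive equilibrium sets price equal to marginal cost: 241 − Q = 234 + 0.5Q, so Q = 14/3 and P = 709/3.
Ratio Q_m/Q_c = 2.8/(14/3) = 0.6.

Q_m/Q_c = 0.6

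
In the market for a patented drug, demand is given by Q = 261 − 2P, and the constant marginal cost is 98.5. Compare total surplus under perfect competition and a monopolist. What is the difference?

Inverting demand: P = 130.5 − 0.5Q.
Competitive firms price at marginal cost: P = 98.5, giving Q = 64.
CS = ½·(130.5 − 98.5)·64 = 1024; PS = (98.5 − 98.5)·64 = 0; TS = 1024.
The monopolist equates marginal revenue to marginal cost: 130.5 − Q = 98.5, so Q = 32. From demand, P = 114.5.
CS = ½·(130.5 − 114.5)·32 = 256; PS = (114.5 − 98.5)·32 = 512; TS = 768.
Change in total surplus: 768 − 1024 = −256.

TS falls by 256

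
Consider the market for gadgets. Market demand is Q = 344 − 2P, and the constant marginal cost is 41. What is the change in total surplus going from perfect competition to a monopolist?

Inverting demand: P = 172 − 0.5Q.
Under competition P = MC = 41, so Q = (172 − 41)/0.5 = 262.
CS = ½·(172 − 41)·262 = 17161; PS = (41 − 41)·262 = 0; TS = 17161.
The monopolist equates marginal revenue to marginal cost: 172 − Q = 41, so Q = 131. From demand, P = 106.5.
CS = ½·(172 − 106.5)·131 = 4290.25; PS = (106.5 − 41)·131 = 8580.5; TS = 12870.75.
Change in total surplus: 12870.75 − 17161 = −4290.25.

Total surplus falls by 4290.25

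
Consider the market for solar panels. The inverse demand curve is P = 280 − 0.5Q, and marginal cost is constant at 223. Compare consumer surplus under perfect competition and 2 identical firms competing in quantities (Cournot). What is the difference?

Consumer surplus falls by 1805

Competitive firms price at marginal cost: P = 223, giving Q = 114.
CS = ½·(280 − 223)·114 = 3249.
In a 2-firm Cournot equilibrium, symmetry and the first-order condition give q = (280 − 223)/(1.5) = 38. So Q = 76 and P = 242.
CS = ½·(280 − 242)·76 = 1444.
Change in consumer surplus: 1444 − 3249 = −1805.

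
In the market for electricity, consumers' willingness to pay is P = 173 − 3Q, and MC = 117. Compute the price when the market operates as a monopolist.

P = 145

The monopolist equates marginal revenue to marginal cost: 173 − 6Q = 117, so Q = 28/3. From demand, P = 145.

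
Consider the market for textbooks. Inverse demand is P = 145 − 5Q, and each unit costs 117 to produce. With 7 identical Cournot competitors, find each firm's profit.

Cournot with 7 identical firms: the symmetric best-response condition is 145 − 40q = 117. Each firm produces q = 0.7, total output Q = 4.9, price P = 120.5.
Each firm's profit = (120.5 − 117)·0.7 = 2.45.

π_i = 2.45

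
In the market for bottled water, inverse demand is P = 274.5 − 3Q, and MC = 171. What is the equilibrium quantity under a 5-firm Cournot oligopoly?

With 5 symmetric Cournot firms, each firm's FOC gives 274.5 − 18q = 171, so q = 5.75, Q = 5·5.75 = 28.75, and P = 188.25.

Q = 28.75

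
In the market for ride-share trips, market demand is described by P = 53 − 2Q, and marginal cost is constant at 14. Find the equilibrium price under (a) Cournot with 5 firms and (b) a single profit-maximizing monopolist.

With 5 symmetric Cournot firms, each firm's FOC gives 53 − 12q = 14, so q = 3.25, Q = 5·3.25 = 16.25, and P = 20.5.
The monopolist equates marginal revenue to marginal cost: 53 − 4Q = 14, so Q = 9.75. From demand, P = 33.5.

Cournot: P = 20.5; Monopoly: P = 33.5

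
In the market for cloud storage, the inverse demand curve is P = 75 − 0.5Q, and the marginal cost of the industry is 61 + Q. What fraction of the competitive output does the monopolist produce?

Q_m/Q_c = 0.75

The monopolist equates marginal revenue to marginal cost: 75 − Q = 61 + Q, so Q = 7. From demand, P = 71.5.
Competitive equilibrium sets price equal to marginal cost: 75 − 0.5Q = 61 + Q, so Q = 28/3 and P = 211/3.
Ratio Q_m/Q_c = 7/(28/3) = 0.75.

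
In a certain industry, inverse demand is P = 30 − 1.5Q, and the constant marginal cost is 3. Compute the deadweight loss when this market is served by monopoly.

DWL = 60.75

Competitive firms price at marginal cost: P = 3, giving Q = 18.
Monopoly sets MR = MC: 30 − 3Q = 3 ⇒ Q = 9, P = 30 − 1.5·9 = 16.5.
DWL is the triangle between Q = 9 and Q = 18: ½·(18 − 9)·(16.5 − 3) = 60.75.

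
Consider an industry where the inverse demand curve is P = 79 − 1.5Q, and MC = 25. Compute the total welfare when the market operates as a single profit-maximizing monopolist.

TS = 729

A monopolist chooses Q where MR = MC. MR = 79 − 3Q; setting this equal to 25 gives Q = 18 and P = 52.
CS = ½·(79 − 52)·18 = 243; PS = (52 − 25)·18 = 486; TS = 729.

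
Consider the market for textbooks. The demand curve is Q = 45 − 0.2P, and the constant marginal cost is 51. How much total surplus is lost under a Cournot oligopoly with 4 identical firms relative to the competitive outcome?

Inverting demand: P = 225 − 5Q.
Perfect competition: P = MC = 51, so 225 − 5Q = 51 and Q = 34.8.
In a 4-firm Cournot equilibrium, symmetry and the first-order condition give q = (225 − 51)/(25) = 6.96. So Q = 27.84 and P = 85.8.
DWL is the triangle between Q = 27.84 and Q = 34.8: ½·(34.8 − 27.84)·(85.8 − 51) = 121.104.

DWL = 121.104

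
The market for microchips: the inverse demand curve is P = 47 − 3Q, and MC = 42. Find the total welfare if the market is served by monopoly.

TS = 3.125

The monopolist equates marginal revenue to marginal cost: 47 − 6Q = 42, so Q = 5/6. From demand, P = 44.5.
CS = ½·(47 − 44.5)·5/6 = 25/24; PS = (44.5 − 42)·5/6 = 25/12; TS = 3.125.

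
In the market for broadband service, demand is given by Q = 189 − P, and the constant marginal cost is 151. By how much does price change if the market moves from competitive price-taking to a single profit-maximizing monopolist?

Inverting demand: P = 189 − Q.
Under competition P = MC = 151, so Q = (189 − 151)/1 = 38.
A monopolist chooses Q where MR = MC. MR = 189 − 2Q; setting this equal to 151 gives Q = 19 and P = 170.
Change in price: 170 − 151 = 19.

P rises by 19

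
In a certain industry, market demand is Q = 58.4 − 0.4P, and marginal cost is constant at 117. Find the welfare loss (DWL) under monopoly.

Inverting demand: P = 146 − 2.5Q.
Competitive firms price at marginal cost: P = 117, giving Q = 11.6.
Monopoly sets MR = MC: 146 − 5Q = 117 ⇒ Q = 5.8, P = 146 − 2.5·5.8 = 131.5.
DWL is the triangle between Q = 5.8 and Q = 11.6: ½·(11.6 − 5.8)·(131.5 − 117) = 42.05.

DWL = 42.05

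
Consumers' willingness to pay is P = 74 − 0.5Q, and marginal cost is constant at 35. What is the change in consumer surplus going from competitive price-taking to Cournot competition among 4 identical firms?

Consumer surplus falls by 547.56

Competitive firms price at marginal cost: P = 35, giving Q = 78.
CS = ½·(74 − 35)·78 = 1521.
With 4 symmetric Cournot firms, each firm's FOC gives 74 − 2.5q = 35, so q = 15.6, Q = 4·15.6 = 62.4, and P = 42.8.
CS = ½·(74 − 42.8)·62.4 = 973.44.
Change in consumer surplus: 973.44 − 1521 = −547.56.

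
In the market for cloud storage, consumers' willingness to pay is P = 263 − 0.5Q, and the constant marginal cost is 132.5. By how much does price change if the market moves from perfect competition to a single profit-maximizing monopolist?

P rises by 65.25

Competitive firms price at marginal cost: P = 132.5, giving Q = 261.
A monopolist chooses Q where MR = MC. MR = 263 − Q; setting this equal to 132.5 gives Q = 130.5 and P = 197.75.
Change in price: 197.75 − 132.5 = 65.25.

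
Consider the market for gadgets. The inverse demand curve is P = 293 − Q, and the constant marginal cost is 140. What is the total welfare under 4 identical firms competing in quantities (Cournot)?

TS = 11236.32

In a 4-firm Cournot equilibrium, symmetry and the first-order condition give q = (293 − 140)/(5) = 30.6. So Q = 122.4 and P = 170.6.
CS = ½·(293 − 170.6)·122.4 = 7490.88; PS = (170.6 − 140)·122.4 = 3745.44; TS = 11236.32.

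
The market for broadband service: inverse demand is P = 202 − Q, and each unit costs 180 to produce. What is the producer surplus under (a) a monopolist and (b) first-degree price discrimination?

Monopoly: PS = 121; Perfect PD: PS = 242

A monopolist chooses Q where MR = MC. MR = 202 − 2Q; setting this equal to 180 gives Q = 11 and P = 191.
PS = (191 − 180)·11 = 121.
With perfect price discrimination, output is the efficient level Q = 22 (where demand meets MC), but every buyer pays their willingness to pay: CS = 0 and PS = total surplus.
PS = ½·(202 − 180)·22 = 242.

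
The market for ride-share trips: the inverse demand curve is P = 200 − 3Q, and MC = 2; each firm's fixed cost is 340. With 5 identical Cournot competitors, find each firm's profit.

In a 5-firm Cournot equilibrium, symmetry and the first-order condition give q = (200 − 2)/(18) = 11. So Q = 55 and P = 35.
Each firm's profit = (35 − 2)·11 − 340 = 23.

π_i = 23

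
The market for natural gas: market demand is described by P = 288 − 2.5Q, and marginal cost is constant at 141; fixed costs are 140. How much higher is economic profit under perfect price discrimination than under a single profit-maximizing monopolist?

A monopolist chooses Q where MR = MC. MR = 288 − 5Q; setting this equal to 141 gives Q = 29.4 and P = 214.5.
Profit = (214.5 − 141)·29.4 − 140 = 2020.9.
With perfect price discrimination, output is the efficient level Q = 58.8 (where demand meets MC), but every buyer pays their willingness to pay: CS = 0 and PS = total surplus.
PS equals the full surplus area, 4321.8. Profit = 4321.8 − 140 = 4181.8.
Change in economic profit: 4181.8 − 2020.9 = 2160.9.

Economic profit rises by 2160.9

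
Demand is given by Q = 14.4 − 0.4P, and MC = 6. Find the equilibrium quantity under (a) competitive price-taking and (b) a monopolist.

Inverting demand: P = 36 − 2.5Q.
Perfect competition: P = MC = 6, so 36 − 2.5Q = 6 and Q = 12.
The monopolist equates marginal revenue to marginal cost: 36 − 5Q = 6, so Q = 6. From demand, P = 21.

Competition: Q = 12; Monopoly: Q = 6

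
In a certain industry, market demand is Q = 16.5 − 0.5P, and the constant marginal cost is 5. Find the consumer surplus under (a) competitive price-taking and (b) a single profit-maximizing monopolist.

Competition: CS = 196; Monopoly: CS = 49

Inverting demand: P = 33 − 2Q.
Competitive firms price at marginal cost: P = 5, giving Q = 14.
CS = ½·(33 − 5)·14 = 196.
The monopolist equates marginal revenue to marginal cost: 33 − 4Q = 5, so Q = 7. From demand, P = 19.
CS = ½·(33 − 19)·7 = 49.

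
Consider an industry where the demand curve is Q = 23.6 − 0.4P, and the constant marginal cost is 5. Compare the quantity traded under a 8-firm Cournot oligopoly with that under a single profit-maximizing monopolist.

Cournot: Q = 19.2; Monopoly: Q = 10.8

Inverting demand: P = 59 − 2.5Q.
With 8 symmetric Cournot firms, each firm's FOC gives 59 − 22.5q = 5, so q = 2.4, Q = 8·2.4 = 19.2, and P = 11.
The monopolist equates marginal revenue to marginal cost: 59 − 5Q = 5, so Q = 10.8. From demand, P = 32.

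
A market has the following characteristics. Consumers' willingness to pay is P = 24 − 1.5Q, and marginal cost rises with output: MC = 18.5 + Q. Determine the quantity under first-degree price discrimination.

A perfectly discriminating monopolist sells every unit with P(Q) ≥ MC(Q), so output equals the competitive quantity Q = 2.2. Each buyer pays their reservation price, so CS = 0 and the firm captures all surplus.

Q = 2.2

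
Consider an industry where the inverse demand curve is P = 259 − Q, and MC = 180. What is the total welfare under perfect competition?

Perfect competition: P = MC = 180, so 259 − Q = 180 and Q = 79.
CS = ½·(259 − 180)·79 = 3120.5; PS = (180 − 180)·79 = 0; TS = 3120.5.

TS = 3120.5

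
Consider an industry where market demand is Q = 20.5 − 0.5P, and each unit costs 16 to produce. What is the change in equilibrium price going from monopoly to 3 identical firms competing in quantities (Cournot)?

Inverting demand: P = 41 − 2Q.
Monopoly sets MR = MC: 41 − 4Q = 16 ⇒ Q = 6.25, P = 41 − 2·6.25 = 28.5.
Cournot with 3 identical firms: the symmetric best-response condition is 41 − 8q = 16. Each firm produces q = 3.125, total output Q = 9.375, price P = 22.25.
Change in equilibrium price: 22.25 − 28.5 = −6.25.

P falls by 6.25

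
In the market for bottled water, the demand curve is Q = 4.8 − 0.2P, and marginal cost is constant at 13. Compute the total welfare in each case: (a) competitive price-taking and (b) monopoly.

Competition: TS = 12.1; Monopoly: TS = 9.075

Inverting demand: P = 24 − 5Q.
Under competition P = MC = 13, so Q = (24 − 13)/5 = 2.2.
CS = ½·(24 − 13)·2.2 = 12.1; PS = (13 − 13)·2.2 = 0; TS = 12.1.
Monopoly sets MR = MC: 24 − 10Q = 13 ⇒ Q = 1.1, P = 24 − 5·1.1 = 18.5.
CS = ½·(24 − 18.5)·1.1 = 3.025; PS = (18.5 − 13)·1.1 = 6.05; TS = 9.075.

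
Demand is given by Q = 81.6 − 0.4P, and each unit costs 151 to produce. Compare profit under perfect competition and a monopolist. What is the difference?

Inverting demand: P = 204 − 2.5Q.
Competitive firms price at marginal cost: P = 151, giving Q = 21.2.
Profit = (151 − 151)·21.2 = 0.
The monopolist equates marginal revenue to marginal cost: 204 − 5Q = 151, so Q = 10.6. From demand, P = 177.5.
Profit = (177.5 − 151)·10.6 = 280.9.
Change in profit: 280.9 − 0 = 280.9.

π rises by 280.9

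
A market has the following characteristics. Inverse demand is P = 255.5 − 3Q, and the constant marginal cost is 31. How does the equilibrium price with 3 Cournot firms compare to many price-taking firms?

Cournot: P = 87.125; Competition: P = 31

With 3 symmetric Cournot firms, each firm's FOC gives 255.5 − 12q = 31, so q = 449/24, Q = 3·449/24 = 56.125, and P = 87.125.
Perfect competition: P = MC = 31, so 255.5 − 3Q = 31 and Q = 449/6.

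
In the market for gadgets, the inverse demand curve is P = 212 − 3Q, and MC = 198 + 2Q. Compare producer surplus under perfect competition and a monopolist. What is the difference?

Competitive equilibrium sets price equal to marginal cost: 212 − 3Q = 198 + 2Q, so Q = 2.8 and P = 203.6.
PS = P·Q − VC(Q) = 203.6·2.8 − (198·2.8 + ½·2·2.8²) = 7.84.
The monopolist equates marginal revenue to marginal cost: 212 − 6Q = 198 + 2Q, so Q = 1.75. From demand, P = 206.75.
PS = P·Q − VC(Q) = 206.75·1.75 − (198·1.75 + ½·2·1.75²) = 12.25.
Change in producer surplus: 12.25 − 7.84 = 4.41.

PS rises by 4.41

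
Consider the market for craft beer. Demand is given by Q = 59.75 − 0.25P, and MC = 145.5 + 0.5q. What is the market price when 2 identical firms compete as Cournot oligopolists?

Inverting demand: P = 239 − 4Q.
Cournot with 2 identical firms: the symmetric best-response condition is 239 − 12q = 145.5 + 0.5q. Each firm produces q = 7.48, total output Q = 14.96, price P = 179.16.

P = 179.16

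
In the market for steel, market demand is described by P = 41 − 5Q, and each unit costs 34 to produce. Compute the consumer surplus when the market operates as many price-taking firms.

CS = 4.9

Perfect competition: P = MC = 34, so 41 − 5Q = 34 and Q = 1.4.
CS = ½·(41 − 34)·1.4 = 4.9.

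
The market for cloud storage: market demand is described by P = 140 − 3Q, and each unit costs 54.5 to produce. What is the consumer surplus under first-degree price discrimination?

CS = 0

Under first-degree price discrimination the firm charges each unit its demand price and produces up to where P = MC, i.e. Q = 28.5. Consumer surplus is zero; producer surplus equals total surplus.
CS = 0.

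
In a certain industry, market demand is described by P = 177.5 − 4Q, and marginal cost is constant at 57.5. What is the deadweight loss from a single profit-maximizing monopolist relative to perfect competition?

DWL = 450

Perfect competition: P = MC = 57.5, so 177.5 − 4Q = 57.5 and Q = 30.
A monopolist chooses Q where MR = MC. MR = 177.5 − 8Q; setting this equal to 57.5 gives Q = 15 and P = 117.5.
DWL is the triangle between Q = 15 and Q = 30: ½·(30 − 15)·(117.5 − 57.5) = 450.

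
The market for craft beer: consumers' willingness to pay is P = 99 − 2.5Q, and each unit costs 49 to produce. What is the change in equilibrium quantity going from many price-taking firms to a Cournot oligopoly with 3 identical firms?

Competitive firms price at marginal cost: P = 49, giving Q = 20.
With 3 symmetric Cournot firms, each firm's FOC gives 99 − 10q = 49, so q = 5, Q = 3·5 = 15, and P = 61.5.
Change in equilibrium quantity: 15 − 20 = −5.

Equilibrium quantity falls by 5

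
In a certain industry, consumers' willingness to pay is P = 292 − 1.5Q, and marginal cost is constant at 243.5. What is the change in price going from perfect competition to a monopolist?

Under competition P = MC = 243.5, so Q = (292 − 243.5)/1.5 = 97/3.
Monopoly sets MR = MC: 292 − 3Q = 243.5 ⇒ Q = 97/6, P = 292 − 1.5·97/6 = 267.75.
Change in price: 267.75 − 243.5 = 24.25.

P rises by 24.25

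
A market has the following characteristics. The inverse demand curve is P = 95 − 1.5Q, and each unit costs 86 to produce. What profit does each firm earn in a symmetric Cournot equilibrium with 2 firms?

With 2 symmetric Cournot firms, each firm's FOC gives 95 − 4.5q = 86, so q = 2, Q = 2·2 = 4, and P = 89.
Each firm's profit = (89 − 86)·2 = 6.

π_i = 6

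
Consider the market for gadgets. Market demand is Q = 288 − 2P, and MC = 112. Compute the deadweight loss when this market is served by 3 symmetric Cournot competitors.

Inverting demand: P = 144 − 0.5Q.
Competitive firms price at marginal cost: P = 112, giving Q = 64.
Cournot with 3 identical firms: the symmetric best-response condition is 144 − 2q = 112. Each firm produces q = 16, total output Q = 48, price P = 120.
DWL is the triangle between Q = 48 and Q = 64: ½·(64 − 48)·(120 − 112) = 64.

DWL = 64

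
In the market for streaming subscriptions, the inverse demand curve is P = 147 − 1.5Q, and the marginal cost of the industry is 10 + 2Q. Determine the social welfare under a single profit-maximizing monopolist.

The monopolist equates marginal revenue to marginal cost: 147 − 3Q = 10 + 2Q, so Q = 27.4. From demand, P = 105.9.
CS = ½·(147 − 105.9)·27.4 = 563.07; PS = (105.9·27.4 − 10·27.4 − ½·2·27.4²) = 1876.9; TS = 2439.97.

TS = 2439.97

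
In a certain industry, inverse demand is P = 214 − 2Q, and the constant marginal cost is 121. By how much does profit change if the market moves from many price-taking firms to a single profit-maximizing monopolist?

Competitive firms price at marginal cost: P = 121, giving Q = 46.5.
Profit = (121 − 121)·46.5 = 0.
Monopoly sets MR = MC: 214 − 4Q = 121 ⇒ Q = 23.25, P = 214 − 2·23.25 = 167.5.
Profit = (167.5 − 121)·23.25 = 1081.125.
Change in profit: 1081.125 − 0 = 1081.125.

π rises by 1081.125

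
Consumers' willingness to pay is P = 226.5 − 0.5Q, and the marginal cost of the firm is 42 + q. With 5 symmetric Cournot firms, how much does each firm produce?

q_i = 46.125

With 5 symmetric Cournot firms, each firm's FOC gives 226.5 − 3q = 42 + q, so q = 46.125, Q = 5·46.125 = 230.625, and P = 1779/16.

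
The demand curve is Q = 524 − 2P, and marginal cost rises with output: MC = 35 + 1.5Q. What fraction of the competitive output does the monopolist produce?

Q_m/Q_c = 0.8

Inverting demand: P = 262 − 0.5Q.
Monopoly sets MR = MC: 262 − Q = 35 + 1.5Q ⇒ Q = 90.8, P = 262 − 0.5·90.8 = 216.6.
Competitive equilibrium sets price equal to marginal cost: 262 − 0.5Q = 35 + 1.5Q, so Q = 113.5 and P = 205.25.
Ratio Q_m/Q_c = 90.8/113.5 = 0.8.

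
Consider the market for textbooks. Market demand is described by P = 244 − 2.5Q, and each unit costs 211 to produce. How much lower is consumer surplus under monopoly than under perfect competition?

CS falls by 163.35

Under competition P = MC = 211, so Q = (244 − 211)/2.5 = 13.2.
CS = ½·(244 − 211)·13.2 = 217.8.
The monopolist equates marginal revenue to marginal cost: 244 − 5Q = 211, so Q = 6.6. From demand, P = 227.5.
CS = ½·(244 − 227.5)·6.6 = 54.45.
Change in consumer surplus: 54.45 − 217.8 = −163.35.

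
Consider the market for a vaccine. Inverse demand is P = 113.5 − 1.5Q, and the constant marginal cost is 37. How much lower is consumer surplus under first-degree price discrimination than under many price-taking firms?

CS falls by 1950.75

Under competition P = MC = 37, so Q = (113.5 − 37)/1.5 = 51.
CS = ½·(113.5 − 37)·51 = 1950.75.
Under first-degree price discrimination the firm charges each unit its demand price and produces up to where P = MC, i.e. Q = 51. Consumer surplus is zero; producer surplus equals total surplus.
CS = 0.
Change in consumer surplus: 0 − 1950.75 = −1950.75.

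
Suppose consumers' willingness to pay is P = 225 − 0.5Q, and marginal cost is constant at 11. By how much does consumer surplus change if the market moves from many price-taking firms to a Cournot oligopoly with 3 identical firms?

Consumer surplus falls by 20035.75

Competitive firms price at marginal cost: P = 11, giving Q = 428.
CS = ½·(225 − 11)·428 = 45796.
In a 3-firm Cournot equilibrium, symmetry and the first-order condition give q = (225 − 11)/(2) = 107. So Q = 321 and P = 64.5.
CS = ½·(225 − 64.5)·321 = 25760.25.
Change in consumer surplus: 25760.25 − 45796 = −20035.75.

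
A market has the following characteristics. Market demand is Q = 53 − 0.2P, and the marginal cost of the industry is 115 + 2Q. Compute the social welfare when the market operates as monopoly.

Inverting demand: P = 265 − 5Q.
The monopolist equates marginal revenue to marginal cost: 265 − 10Q = 115 + 2Q, so Q = 12.5. From demand, P = 202.5.
CS = ½·(265 − 202.5)·12.5 = 390.625; PS = (202.5·12.5 − 115·12.5 − ½·2·12.5²) = 937.5; TS = 1328.125.

TS = 1328.125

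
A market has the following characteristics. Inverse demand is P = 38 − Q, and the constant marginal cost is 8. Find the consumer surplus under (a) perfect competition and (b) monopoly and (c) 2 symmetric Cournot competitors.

Perfect competition: P = MC = 8, so 38 − Q = 8 and Q = 30.
CS = ½·(38 − 8)·30 = 450.
A monopolist chooses Q where MR = MC. MR = 38 − 2Q; setting this equal to 8 gives Q = 15 and P = 23.
CS = ½·(38 − 23)·15 = 112.5.
In a 2-firm Cournot equilibrium, symmetry and the first-order condition give q = (38 − 8)/(3) = 10. So Q = 20 and P = 18.
CS = ½·(38 − 18)·20 = 200.

Competition: CS = 450; Monopoly: CS = 112.5; Cournot: CS = 200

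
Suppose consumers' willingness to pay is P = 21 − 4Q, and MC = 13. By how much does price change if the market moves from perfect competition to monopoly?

Under competition P = MC = 13, so Q = (21 − 13)/4 = 2.
The monopolist equates marginal revenue to marginal cost: 21 − 8Q = 13, so Q = 1. From demand, P = 17.
Change in price: 17 − 13 = 4.

P rises by 4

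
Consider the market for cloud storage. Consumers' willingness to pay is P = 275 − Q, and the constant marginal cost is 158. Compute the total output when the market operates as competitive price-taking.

Competitive firms price at marginal cost: P = 158, giving Q = 117.

Q = 117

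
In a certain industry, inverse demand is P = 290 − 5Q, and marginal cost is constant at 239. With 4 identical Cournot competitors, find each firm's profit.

With 4 symmetric Cournot firms, each firm's FOC gives 290 − 25q = 239, so q = 2.04, Q = 4·2.04 = 8.16, and P = 249.2.
Each firm's profit = (249.2 − 239)·2.04 = 20.808.

π_i = 20.808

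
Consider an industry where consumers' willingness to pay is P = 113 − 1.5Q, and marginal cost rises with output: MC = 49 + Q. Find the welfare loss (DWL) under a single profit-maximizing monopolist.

DWL = 115.2

Under competition P = MC: 113 − 1.5Q = 49 + Q ⇒ Q = 25.6, P = 74.6.
The monopolist equates marginal revenue to marginal cost: 113 − 3Q = 49 + Q, so Q = 16. From demand, P = 89.
CS = ½·(113 − 74.6)·25.6 = 491.52; PS = (74.6·25.6 − 49·25.6 − ½·1·25.6²) = 327.68; TS = 819.2.
CS = ½·(113 − 89)·16 = 192; PS = (89·16 − 49·16 − ½·1·16²) = 512; TS = 704.
DWL = 819.2 − 704 = 115.2.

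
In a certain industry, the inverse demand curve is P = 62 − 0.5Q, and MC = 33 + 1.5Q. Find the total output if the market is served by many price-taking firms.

Competitive equilibrium sets price equal to marginal cost: 62 − 0.5Q = 33 + 1.5Q, so Q = 14.5 and P = 54.75.

Q = 14.5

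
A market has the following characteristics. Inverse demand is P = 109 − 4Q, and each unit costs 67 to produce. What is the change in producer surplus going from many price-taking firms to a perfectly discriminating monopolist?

Under competition P = MC = 67, so Q = (109 − 67)/4 = 10.5.
PS = (67 − 67)·10.5 = 0.
Under first-degree price discrimination the firm charges each unit its demand price and produces up to where P = MC, i.e. Q = 10.5. Consumer surplus is zero; producer surplus equals total surplus.
PS = ½·(109 − 67)·10.5 = 220.5.
Change in producer surplus: 220.5 − 0 = 220.5.

PS rises by 220.5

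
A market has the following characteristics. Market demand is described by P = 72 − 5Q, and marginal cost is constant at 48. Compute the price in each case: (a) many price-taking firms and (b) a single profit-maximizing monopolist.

Competition: P = 48; Monopoly: P = 60

Perfect competition: P = MC = 48, so 72 − 5Q = 48 and Q = 4.8.
A monopolist chooses Q where MR = MC. MR = 72 − 10Q; setting this equal to 48 gives Q = 2.4 and P = 60.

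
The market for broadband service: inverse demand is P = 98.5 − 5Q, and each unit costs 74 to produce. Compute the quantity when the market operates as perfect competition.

Q = 4.9

Competitive firms price at marginal cost: P = 74, giving Q = 4.9.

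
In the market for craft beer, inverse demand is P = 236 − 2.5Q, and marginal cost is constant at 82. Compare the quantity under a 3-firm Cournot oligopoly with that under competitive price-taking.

With 3 symmetric Cournot firms, each firm's FOC gives 236 − 10q = 82, so q = 15.4, Q = 3·15.4 = 46.2, and P = 120.5.
Perfect competition: P = MC = 82, so 236 − 2.5Q = 82 and Q = 61.6.

Cournot: Q = 46.2; Competition: Q = 61.6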